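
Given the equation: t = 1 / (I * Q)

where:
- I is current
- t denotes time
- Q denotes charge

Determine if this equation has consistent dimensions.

No

I (current) has dimensions [I].
t (time) has dimensions [T].
Q (charge) has dimensions [I T].

Left side: [T]
Right side: [I^-2 T^-1]

The two sides have different dimensions, so the equation is NOT dimensionally consistent.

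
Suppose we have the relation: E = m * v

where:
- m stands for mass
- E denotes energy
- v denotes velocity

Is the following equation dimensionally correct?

No

m (mass) has dimensions [M].
E (energy) has dimensions [L^2 M T^-2].
v (velocity) has dimensions [L T^-1].

Left side: [L^2 M T^-2]
Right side: [L M T^-1]

The two sides have different dimensions, so the equation is NOT dimensionally consistent.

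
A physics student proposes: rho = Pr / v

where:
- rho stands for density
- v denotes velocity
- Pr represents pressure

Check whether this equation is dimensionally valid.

No

rho (density) has dimensions [L^-3 M].
v (velocity) has dimensions [L T^-1].
Pr (pressure) has dimensions [L^-1 M T^-2].

Left side: [L^-3 M]
Right side: [L^-2 M T^-1]

The two sides have different dimensions, so the equation is NOT dimensionally consistent.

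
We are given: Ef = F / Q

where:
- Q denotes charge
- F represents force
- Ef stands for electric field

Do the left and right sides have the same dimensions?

Yes

Q (charge) has dimensions [I T].
F (force) has dimensions [L M T^-2].
Ef (electric field) has dimensions [I^-1 L M T^-3].

Left side: [I^-1 L M T^-3]
Right side: [I^-1 L M T^-3]

Both sides have the same dimensions, so the equation is dimensionally consistent.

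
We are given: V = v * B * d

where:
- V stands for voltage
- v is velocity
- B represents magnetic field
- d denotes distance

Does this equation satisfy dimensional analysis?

Yes

V (voltage) has dimensions [I^-1 L^2 M T^-3].
v (velocity) has dimensions [L T^-1].
B (magnetic field) has dimensions [I^-1 M T^-2].
d (distance) has dimensions [L].

Left side: [I^-1 L^2 M T^-3]
Right side: [I^-1 L^2 M T^-3]

Both sides have the same dimensions, so the equation is dimensionally consistent.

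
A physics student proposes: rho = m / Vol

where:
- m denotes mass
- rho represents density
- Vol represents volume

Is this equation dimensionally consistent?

Yes

m (mass) has dimensions [M].
rho (density) has dimensions [L^-3 M].
Vol (volume) has dimensions [L^3].

Left side: [L^-3 M]
Right side: [L^-3 M]

Both sides have the same dimensions, so the equation is dimensionally consistent.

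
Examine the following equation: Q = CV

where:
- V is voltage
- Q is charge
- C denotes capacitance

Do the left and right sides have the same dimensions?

Yes

V (voltage) has dimensions [I^-1 L^2 M T^-3].
Q (charge) has dimensions [I T].
C (capacitance) has dimensions [I^2 L^-2 M^-1 T^4].

Left side: [I T]
Right side: [I T]

Both sides have the same dimensions, so the equation is dimensionally consistent.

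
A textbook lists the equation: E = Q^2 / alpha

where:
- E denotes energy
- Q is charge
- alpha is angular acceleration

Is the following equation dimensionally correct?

No

E (energy) has dimensions [L^2 M T^-2].
Q (charge) has dimensions [I T].
alpha (angular acceleration) has dimensions [T^-2].

Left side: [L^2 M T^-2]
Right side: [I^2 T^4]

The two sides have different dimensions, so the equation is NOT dimensionally consistent.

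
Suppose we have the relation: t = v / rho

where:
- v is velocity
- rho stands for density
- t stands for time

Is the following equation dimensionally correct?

No

v (velocity) has dimensions [L T^-1].
rho (density) has dimensions [L^-3 M].
t (time) has dimensions [T].

Left side: [T]
Right side: [L^4 M^-1 T^-1]

The two sides have different dimensions, so the equation is NOT dimensionally consistent.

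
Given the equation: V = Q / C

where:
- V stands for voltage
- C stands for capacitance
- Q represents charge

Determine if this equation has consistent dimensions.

Yes

V (voltage) has dimensions [I^-1 L^2 M T^-3].
C (capacitance) has dimensions [I^2 L^-2 M^-1 T^4].
Q (charge) has dimensions [I T].

Left side: [I^-1 L^2 M T^-3]
Right side: [I^-1 L^2 M T^-3]

Both sides have the same dimensions, so the equation is dimensionally consistent.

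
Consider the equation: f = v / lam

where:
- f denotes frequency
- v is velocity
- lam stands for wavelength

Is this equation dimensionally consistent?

Yes

f (frequency) has dimensions [T^-1].
v (velocity) has dimensions [L T^-1].
lam (wavelength) has dimensions [L].

Left side: [T^-1]
Right side: [T^-1]

Both sides have the same dimensions, so the equation is dimensionally consistent.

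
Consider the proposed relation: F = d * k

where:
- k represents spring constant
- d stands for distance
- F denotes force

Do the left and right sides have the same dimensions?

Yes

k (spring constant) has dimensions [M T^-2].
d (distance) has dimensions [L].
F (force) has dimensions [L M T^-2].

Left side: [L M T^-2]
Right side: [L M T^-2]

Both sides have the same dimensions, so the equation is dimensionally consistent.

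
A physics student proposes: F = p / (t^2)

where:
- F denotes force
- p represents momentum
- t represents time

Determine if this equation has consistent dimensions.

No

F (force) has dimensions [L M T^-2].
p (momentum) has dimensions [L M T^-1].
t (time) has dimensions [T].

Left side: [L M T^-2]
Right side: [L M T^-3]

The two sides have different dimensions, so the equation is NOT dimensionally consistent.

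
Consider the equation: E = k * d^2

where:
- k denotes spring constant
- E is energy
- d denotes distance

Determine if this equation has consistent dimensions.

Yes

k (spring constant) has dimensions [M T^-2].
E (energy) has dimensions [L^2 M T^-2].
d (distance) has dimensions [L].

Left side: [L^2 M T^-2]
Right side: [L^2 M T^-2]

Both sides have the same dimensions, so the equation is dimensionally consistent.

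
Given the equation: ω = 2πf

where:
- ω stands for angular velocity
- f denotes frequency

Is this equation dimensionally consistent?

Yes

ω (angular velocity) has dimensions [T^-1].
f (frequency) has dimensions [T^-1].

Left side: [T^-1]
Right side: [T^-1]

Both sides have the same dimensions, so the equation is dimensionally consistent.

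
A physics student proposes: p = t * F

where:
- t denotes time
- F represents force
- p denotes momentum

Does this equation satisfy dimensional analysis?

Yes

t (time) has dimensions [T].
F (force) has dimensions [L M T^-2].
p (momentum) has dimensions [L M T^-1].

Left side: [L M T^-1]
Right side: [L M T^-1]

Both sides have the same dimensions, so the equation is dimensionally consistent.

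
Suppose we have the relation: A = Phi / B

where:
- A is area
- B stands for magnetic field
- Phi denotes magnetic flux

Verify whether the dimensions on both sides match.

Yes

A (area) has dimensions [L^2].
B (magnetic field) has dimensions [I^-1 M T^-2].
Phi (magnetic flux) has dimensions [I^-1 L^2 M T^-2].

Left side: [L^2]
Right side: [L^2]

Both sides have the same dimensions, so the equation is dimensionally consistent.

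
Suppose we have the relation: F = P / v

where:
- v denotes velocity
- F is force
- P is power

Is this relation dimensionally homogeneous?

Yes

v (velocity) has dimensions [L T^-1].
F (force) has dimensions [L M T^-2].
P (power) has dimensions [L^2 M T^-3].

Left side: [L M T^-2]
Right side: [L M T^-2]

Both sides have the same dimensions, so the equation is dimensionally consistent.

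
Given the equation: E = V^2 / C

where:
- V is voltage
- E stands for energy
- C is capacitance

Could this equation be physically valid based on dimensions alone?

No

V (voltage) has dimensions [I^-1 L^2 M T^-3].
E (energy) has dimensions [L^2 M T^-2].
C (capacitance) has dimensions [I^2 L^-2 M^-1 T^4].

Left side: [L^2 M T^-2]
Right side: [I^-4 L^6 M^3 T^-10]

The two sides have different dimensions, so the equation is NOT dimensionally consistent.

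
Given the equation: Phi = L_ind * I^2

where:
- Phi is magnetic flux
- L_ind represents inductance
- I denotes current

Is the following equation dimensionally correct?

No

Phi (magnetic flux) has dimensions [I^-1 L^2 M T^-2].
L_ind (inductance) has dimensions [I^-2 L^2 M T^-2].
I (current) has dimensions [I].

Left side: [I^-1 L^2 M T^-2]
Right side: [L^2 M T^-2]

The two sides have different dimensions, so the equation is NOT dimensionally consistent.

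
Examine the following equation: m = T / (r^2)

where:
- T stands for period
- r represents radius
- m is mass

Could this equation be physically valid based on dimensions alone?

No

T (period) has dimensions [T].
r (radius) has dimensions [L].
m (mass) has dimensions [M].

Left side: [M]
Right side: [L^-2 T]

The two sides have different dimensions, so the equation is NOT dimensionally consistent.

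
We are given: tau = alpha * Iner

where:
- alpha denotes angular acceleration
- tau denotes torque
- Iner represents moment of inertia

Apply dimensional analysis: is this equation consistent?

Yes

alpha (angular acceleration) has dimensions [T^-2].
tau (torque) has dimensions [L^2 M T^-2].
Iner (moment of inertia) has dimensions [L^2 M].

Left side: [L^2 M T^-2]
Right side: [L^2 M T^-2]

Both sides have the same dimensions, so the equation is dimensionally consistent.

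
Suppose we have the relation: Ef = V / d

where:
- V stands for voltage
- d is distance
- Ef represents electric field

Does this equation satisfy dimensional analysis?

Yes

V (voltage) has dimensions [I^-1 L^2 M T^-3].
d (distance) has dimensions [L].
Ef (electric field) has dimensions [I^-1 L M T^-3].

Left side: [I^-1 L M T^-3]
Right side: [I^-1 L M T^-3]

Both sides have the same dimensions, so the equation is dimensionally consistent.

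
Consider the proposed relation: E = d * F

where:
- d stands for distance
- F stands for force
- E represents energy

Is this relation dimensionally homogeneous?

Yes

d (distance) has dimensions [L].
F (force) has dimensions [L M T^-2].
E (energy) has dimensions [L^2 M T^-2].

Left side: [L^2 M T^-2]
Right side: [L^2 M T^-2]

Both sides have the same dimensions, so the equation is dimensionally consistent.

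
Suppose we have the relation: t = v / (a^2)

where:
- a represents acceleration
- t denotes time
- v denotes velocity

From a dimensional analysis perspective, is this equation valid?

No

a (acceleration) has dimensions [L T^-2].
t (time) has dimensions [T].
v (velocity) has dimensions [L T^-1].

Left side: [T]
Right side: [L^-1 T^3]

The two sides have different dimensions, so the equation is NOT dimensionally consistent.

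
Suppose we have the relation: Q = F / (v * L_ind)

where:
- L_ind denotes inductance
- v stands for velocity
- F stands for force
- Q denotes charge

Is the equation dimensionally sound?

No

L_ind (inductance) has dimensions [I^-2 L^2 M T^-2].
v (velocity) has dimensions [L T^-1].
F (force) has dimensions [L M T^-2].
Q (charge) has dimensions [I T].

Left side: [I T]
Right side: [I^2 L^-2 T]

The two sides have different dimensions, so the equation is NOT dimensionally consistent.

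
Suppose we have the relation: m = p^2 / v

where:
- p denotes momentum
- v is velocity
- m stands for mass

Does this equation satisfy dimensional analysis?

No

p (momentum) has dimensions [L M T^-1].
v (velocity) has dimensions [L T^-1].
m (mass) has dimensions [M].

Left side: [M]
Right side: [L M^2 T^-1]

The two sides have different dimensions, so the equation is NOT dimensionally consistent.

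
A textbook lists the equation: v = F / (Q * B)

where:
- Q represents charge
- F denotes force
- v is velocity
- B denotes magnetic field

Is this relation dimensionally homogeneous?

Yes

Q (charge) has dimensions [I T].
F (force) has dimensions [L M T^-2].
v (velocity) has dimensions [L T^-1].
B (magnetic field) has dimensions [I^-1 M T^-2].

Left side: [L T^-1]
Right side: [L T^-1]

Both sides have the same dimensions, so the equation is dimensionally consistent.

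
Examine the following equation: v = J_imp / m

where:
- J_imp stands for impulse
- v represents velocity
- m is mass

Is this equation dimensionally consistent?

Yes

J_imp (impulse) has dimensions [L M T^-1].
v (velocity) has dimensions [L T^-1].
m (mass) has dimensions [M].

Left side: [L T^-1]
Right side: [L T^-1]

Both sides have the same dimensions, so the equation is dimensionally consistent.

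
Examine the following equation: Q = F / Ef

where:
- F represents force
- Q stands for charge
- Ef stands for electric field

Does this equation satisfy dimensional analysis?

Yes

F (force) has dimensions [L M T^-2].
Q (charge) has dimensions [I T].
Ef (electric field) has dimensions [I^-1 L M T^-3].

Left side: [I T]
Right side: [I T]

Both sides have the same dimensions, so the equation is dimensionally consistent.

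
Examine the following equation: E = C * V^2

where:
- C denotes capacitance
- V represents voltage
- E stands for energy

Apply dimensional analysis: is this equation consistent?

Yes

C (capacitance) has dimensions [I^2 L^-2 M^-1 T^4].
V (voltage) has dimensions [I^-1 L^2 M T^-3].
E (energy) has dimensions [L^2 M T^-2].

Left side: [L^2 M T^-2]
Right side: [L^2 M T^-2]

Both sides have the same dimensions, so the equation is dimensionally consistent.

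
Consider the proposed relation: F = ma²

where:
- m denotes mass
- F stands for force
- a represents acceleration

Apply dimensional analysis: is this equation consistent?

No

m (mass) has dimensions [M].
F (force) has dimensions [L M T^-2].
a (acceleration) has dimensions [L T^-2].

Left side: [L M T^-2]
Right side: [L^2 M T^-4]

The two sides have different dimensions, so the equation is NOT dimensionally consistent.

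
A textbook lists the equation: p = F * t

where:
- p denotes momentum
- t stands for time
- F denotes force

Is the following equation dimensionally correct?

Yes

p (momentum) has dimensions [L M T^-1].
t (time) has dimensions [T].
F (force) has dimensions [L M T^-2].

Left side: [L M T^-1]
Right side: [L M T^-1]

Both sides have the same dimensions, so the equation is dimensionally consistent.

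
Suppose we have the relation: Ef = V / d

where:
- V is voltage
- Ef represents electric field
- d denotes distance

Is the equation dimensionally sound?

Yes

V (voltage) has dimensions [I^-1 L^2 M T^-3].
Ef (electric field) has dimensions [I^-1 L M T^-3].
d (distance) has dimensions [L].

Left side: [I^-1 L M T^-3]
Right side: [I^-1 L M T^-3]

Both sides have the same dimensions, so the equation is dimensionally consistent.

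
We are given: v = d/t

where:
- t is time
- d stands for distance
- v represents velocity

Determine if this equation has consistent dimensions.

Yes

t (time) has dimensions [T].
d (distance) has dimensions [L].
v (velocity) has dimensions [L T^-1].

Left side: [L T^-1]
Right side: [L T^-1]

Both sides have the same dimensions, so the equation is dimensionally consistent.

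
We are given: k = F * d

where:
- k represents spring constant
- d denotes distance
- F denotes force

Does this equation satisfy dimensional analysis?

No

k (spring constant) has dimensions [M T^-2].
d (distance) has dimensions [L].
F (force) has dimensions [L M T^-2].

Left side: [M T^-2]
Right side: [L^2 M T^-2]

The two sides have different dimensions, so the equation is NOT dimensionally consistent.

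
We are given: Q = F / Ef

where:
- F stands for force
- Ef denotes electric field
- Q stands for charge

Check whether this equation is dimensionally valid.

Yes

F (force) has dimensions [L M T^-2].
Ef (electric field) has dimensions [I^-1 L M T^-3].
Q (charge) has dimensions [I T].

Left side: [I T]
Right side: [I T]

Both sides have the same dimensions, so the equation is dimensionally consistent.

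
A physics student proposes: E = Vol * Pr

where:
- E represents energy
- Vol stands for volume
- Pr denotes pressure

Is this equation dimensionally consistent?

Yes

E (energy) has dimensions [L^2 M T^-2].
Vol (volume) has dimensions [L^3].
Pr (pressure) has dimensions [L^-1 M T^-2].

Left side: [L^2 M T^-2]
Right side: [L^2 M T^-2]

Both sides have the same dimensions, so the equation is dimensionally consistent.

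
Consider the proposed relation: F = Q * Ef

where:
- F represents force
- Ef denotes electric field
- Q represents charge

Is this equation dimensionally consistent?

Yes

F (force) has dimensions [L M T^-2].
Ef (electric field) has dimensions [I^-1 L M T^-3].
Q (charge) has dimensions [I T].

Left side: [L M T^-2]
Right side: [L M T^-2]

Both sides have the same dimensions, so the equation is dimensionally consistent.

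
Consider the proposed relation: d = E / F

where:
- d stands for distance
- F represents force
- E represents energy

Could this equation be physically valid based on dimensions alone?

Yes

d (distance) has dimensions [L].
F (force) has dimensions [L M T^-2].
E (energy) has dimensions [L^2 M T^-2].

Left side: [L]
Right side: [L]

Both sides have the same dimensions, so the equation is dimensionally consistent.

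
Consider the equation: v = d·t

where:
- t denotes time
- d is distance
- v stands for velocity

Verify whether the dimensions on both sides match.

No

t (time) has dimensions [T].
d (distance) has dimensions [L].
v (velocity) has dimensions [L T^-1].

Left side: [L T^-1]
Right side: [L T]

The two sides have different dimensions, so the equation is NOT dimensionally consistent.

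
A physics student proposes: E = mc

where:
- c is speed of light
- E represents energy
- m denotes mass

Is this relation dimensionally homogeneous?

No

c (speed of light) has dimensions [L T^-1].
E (energy) has dimensions [L^2 M T^-2].
m (mass) has dimensions [M].

Left side: [L^2 M T^-2]
Right side: [L M T^-1]

The two sides have different dimensions, so the equation is NOT dimensionally consistent.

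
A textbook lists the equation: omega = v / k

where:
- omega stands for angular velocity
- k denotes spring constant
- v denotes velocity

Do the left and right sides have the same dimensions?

No

omega (angular velocity) has dimensions [T^-1].
k (spring constant) has dimensions [M T^-2].
v (velocity) has dimensions [L T^-1].

Left side: [T^-1]
Right side: [L M^-1 T]

The two sides have different dimensions, so the equation is NOT dimensionally consistent.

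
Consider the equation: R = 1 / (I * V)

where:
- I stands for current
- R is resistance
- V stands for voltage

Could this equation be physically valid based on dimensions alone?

No

I (current) has dimensions [I].
R (resistance) has dimensions [I^-2 L^2 M T^-3].
V (voltage) has dimensions [I^-1 L^2 M T^-3].

Left side: [I^-2 L^2 M T^-3]
Right side: [L^-2 M^-1 T^3]

The two sides have different dimensions, so the equation is NOT dimensionally consistent.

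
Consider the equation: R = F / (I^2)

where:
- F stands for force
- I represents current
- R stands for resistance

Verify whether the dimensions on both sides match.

No

F (force) has dimensions [L M T^-2].
I (current) has dimensions [I].
R (resistance) has dimensions [I^-2 L^2 M T^-3].

Left side: [I^-2 L^2 M T^-3]
Right side: [I^-2 L M T^-2]

The two sides have different dimensions, so the equation is NOT dimensionally consistent.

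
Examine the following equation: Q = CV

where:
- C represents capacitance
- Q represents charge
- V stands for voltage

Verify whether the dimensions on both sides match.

Yes

C (capacitance) has dimensions [I^2 L^-2 M^-1 T^4].
Q (charge) has dimensions [I T].
V (voltage) has dimensions [I^-1 L^2 M T^-3].

Left side: [I T]
Right side: [I T]

Both sides have the same dimensions, so the equation is dimensionally consistent.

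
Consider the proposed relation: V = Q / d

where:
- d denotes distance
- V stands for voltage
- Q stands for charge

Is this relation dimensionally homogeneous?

No

d (distance) has dimensions [L].
V (voltage) has dimensions [I^-1 L^2 M T^-3].
Q (charge) has dimensions [I T].

Left side: [I^-1 L^2 M T^-3]
Right side: [I L^-1 T]

The two sides have different dimensions, so the equation is NOT dimensionally consistent.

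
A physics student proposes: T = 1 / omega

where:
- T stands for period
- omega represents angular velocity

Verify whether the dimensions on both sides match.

Yes

T (period) has dimensions [T].
omega (angular velocity) has dimensions [T^-1].

Left side: [T]
Right side: [T]

Both sides have the same dimensions, so the equation is dimensionally consistent.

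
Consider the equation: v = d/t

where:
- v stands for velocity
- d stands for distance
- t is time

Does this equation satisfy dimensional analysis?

Yes

v (velocity) has dimensions [L T^-1].
d (distance) has dimensions [L].
t (time) has dimensions [T].

Left side: [L T^-1]
Right side: [L T^-1]

Both sides have the same dimensions, so the equation is dimensionally consistent.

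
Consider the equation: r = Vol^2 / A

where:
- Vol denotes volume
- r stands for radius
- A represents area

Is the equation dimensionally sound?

No

Vol (volume) has dimensions [L^3].
r (radius) has dimensions [L].
A (area) has dimensions [L^2].

Left side: [L]
Right side: [L^4]

The two sides have different dimensions, so the equation is NOT dimensionally consistent.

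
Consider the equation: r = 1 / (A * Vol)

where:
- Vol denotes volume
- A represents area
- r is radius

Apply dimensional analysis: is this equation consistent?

No

Vol (volume) has dimensions [L^3].
A (area) has dimensions [L^2].
r (radius) has dimensions [L].

Left side: [L]
Right side: [L^-5]

The two sides have different dimensions, so the equation is NOT dimensionally consistent.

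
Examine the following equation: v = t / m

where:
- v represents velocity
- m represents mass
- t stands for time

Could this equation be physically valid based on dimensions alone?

No

v (velocity) has dimensions [L T^-1].
m (mass) has dimensions [M].
t (time) has dimensions [T].

Left side: [L T^-1]
Right side: [M^-1 T]

The two sides have different dimensions, so the equation is NOT dimensionally consistent.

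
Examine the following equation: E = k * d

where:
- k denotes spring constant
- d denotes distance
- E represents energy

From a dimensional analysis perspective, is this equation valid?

No

k (spring constant) has dimensions [M T^-2].
d (distance) has dimensions [L].
E (energy) has dimensions [L^2 M T^-2].

Left side: [L^2 M T^-2]
Right side: [L M T^-2]

The two sides have different dimensions, so the equation is NOT dimensionally consistent.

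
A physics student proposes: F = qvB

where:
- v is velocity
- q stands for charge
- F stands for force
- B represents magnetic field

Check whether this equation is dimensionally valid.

Yes

v (velocity) has dimensions [L T^-1].
q (charge) has dimensions [I T].
F (force) has dimensions [L M T^-2].
B (magnetic field) has dimensions [I^-1 M T^-2].

Left side: [L M T^-2]
Right side: [L M T^-2]

Both sides have the same dimensions, so the equation is dimensionally consistent.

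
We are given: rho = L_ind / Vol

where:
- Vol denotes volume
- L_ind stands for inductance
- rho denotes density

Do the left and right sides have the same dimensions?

No

Vol (volume) has dimensions [L^3].
L_ind (inductance) has dimensions [I^-2 L^2 M T^-2].
rho (density) has dimensions [L^-3 M].

Left side: [L^-3 M]
Right side: [I^-2 L^-1 M T^-2]

The two sides have different dimensions, so the equation is NOT dimensionally consistent.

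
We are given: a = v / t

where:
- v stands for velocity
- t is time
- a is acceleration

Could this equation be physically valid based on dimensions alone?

Yes

v (velocity) has dimensions [L T^-1].
t (time) has dimensions [T].
a (acceleration) has dimensions [L T^-2].

Left side: [L T^-2]
Right side: [L T^-2]

Both sides have the same dimensions, so the equation is dimensionally consistent.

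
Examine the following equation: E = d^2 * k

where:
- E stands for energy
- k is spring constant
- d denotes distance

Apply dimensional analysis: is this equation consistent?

Yes

E (energy) has dimensions [L^2 M T^-2].
k (spring constant) has dimensions [M T^-2].
d (distance) has dimensions [L].

Left side: [L^2 M T^-2]
Right side: [L^2 M T^-2]

Both sides have the same dimensions, so the equation is dimensionally consistent.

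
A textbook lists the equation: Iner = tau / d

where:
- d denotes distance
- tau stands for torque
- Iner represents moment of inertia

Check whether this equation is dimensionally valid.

No

d (distance) has dimensions [L].
tau (torque) has dimensions [L^2 M T^-2].
Iner (moment of inertia) has dimensions [L^2 M].

Left side: [L^2 M]
Right side: [L M T^-2]

The two sides have different dimensions, so the equation is NOT dimensionally consistent.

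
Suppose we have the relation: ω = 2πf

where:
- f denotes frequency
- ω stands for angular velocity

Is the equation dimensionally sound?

Yes

f (frequency) has dimensions [T^-1].
ω (angular velocity) has dimensions [T^-1].

Left side: [T^-1]
Right side: [T^-1]

Both sides have the same dimensions, so the equation is dimensionally consistent.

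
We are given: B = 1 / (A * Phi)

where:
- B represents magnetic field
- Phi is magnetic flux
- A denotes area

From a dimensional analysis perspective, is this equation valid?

No

B (magnetic field) has dimensions [I^-1 M T^-2].
Phi (magnetic flux) has dimensions [I^-1 L^2 M T^-2].
A (area) has dimensions [L^2].

Left side: [I^-1 M T^-2]
Right side: [I L^-4 M^-1 T^2]

The two sides have different dimensions, so the equation is NOT dimensionally consistent.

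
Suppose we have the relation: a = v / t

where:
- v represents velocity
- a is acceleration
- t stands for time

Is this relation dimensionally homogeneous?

Yes

v (velocity) has dimensions [L T^-1].
a (acceleration) has dimensions [L T^-2].
t (time) has dimensions [T].

Left side: [L T^-2]
Right side: [L T^-2]

Both sides have the same dimensions, so the equation is dimensionally consistent.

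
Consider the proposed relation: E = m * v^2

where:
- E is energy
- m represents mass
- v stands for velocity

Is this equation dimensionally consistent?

Yes

E (energy) has dimensions [L^2 M T^-2].
m (mass) has dimensions [M].
v (velocity) has dimensions [L T^-1].

Left side: [L^2 M T^-2]
Right side: [L^2 M T^-2]

Both sides have the same dimensions, so the equation is dimensionally consistent.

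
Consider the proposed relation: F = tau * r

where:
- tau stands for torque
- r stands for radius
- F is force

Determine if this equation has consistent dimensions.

No

tau (torque) has dimensions [L^2 M T^-2].
r (radius) has dimensions [L].
F (force) has dimensions [L M T^-2].

Left side: [L M T^-2]
Right side: [L^3 M T^-2]

The two sides have different dimensions, so the equation is NOT dimensionally consistent.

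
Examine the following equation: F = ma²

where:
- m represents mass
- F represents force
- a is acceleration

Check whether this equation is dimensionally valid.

No

m (mass) has dimensions [M].
F (force) has dimensions [L M T^-2].
a (acceleration) has dimensions [L T^-2].

Left side: [L M T^-2]
Right side: [L^2 M T^-4]

The two sides have different dimensions, so the equation is NOT dimensionally consistent.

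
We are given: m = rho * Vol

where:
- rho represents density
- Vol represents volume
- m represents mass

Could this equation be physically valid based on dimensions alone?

Yes

rho (density) has dimensions [L^-3 M].
Vol (volume) has dimensions [L^3].
m (mass) has dimensions [M].

Left side: [M]
Right side: [M]

Both sides have the same dimensions, so the equation is dimensionally consistent.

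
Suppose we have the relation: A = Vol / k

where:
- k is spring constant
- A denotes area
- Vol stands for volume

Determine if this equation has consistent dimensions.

No

k (spring constant) has dimensions [M T^-2].
A (area) has dimensions [L^2].
Vol (volume) has dimensions [L^3].

Left side: [L^2]
Right side: [L^3 M^-1 T^2]

The two sides have different dimensions, so the equation is NOT dimensionally consistent.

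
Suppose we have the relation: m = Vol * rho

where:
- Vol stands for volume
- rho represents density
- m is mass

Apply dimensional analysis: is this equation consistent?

Yes

Vol (volume) has dimensions [L^3].
rho (density) has dimensions [L^-3 M].
m (mass) has dimensions [M].

Left side: [M]
Right side: [M]

Both sides have the same dimensions, so the equation is dimensionally consistent.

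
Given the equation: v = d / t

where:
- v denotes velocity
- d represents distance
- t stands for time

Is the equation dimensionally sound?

Yes

v (velocity) has dimensions [L T^-1].
d (distance) has dimensions [L].
t (time) has dimensions [T].

Left side: [L T^-1]
Right side: [L T^-1]

Both sides have the same dimensions, so the equation is dimensionally consistent.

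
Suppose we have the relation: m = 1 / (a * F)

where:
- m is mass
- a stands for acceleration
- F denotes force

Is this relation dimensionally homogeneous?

No

m (mass) has dimensions [M].
a (acceleration) has dimensions [L T^-2].
F (force) has dimensions [L M T^-2].

Left side: [M]
Right side: [L^-2 M^-1 T^4]

The two sides have different dimensions, so the equation is NOT dimensionally consistent.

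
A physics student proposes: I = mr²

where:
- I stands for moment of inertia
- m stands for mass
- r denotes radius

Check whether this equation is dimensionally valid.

Yes

I (moment of inertia) has dimensions [L^2 M].
m (mass) has dimensions [M].
r (radius) has dimensions [L].

Left side: [L^2 M]
Right side: [L^2 M]

Both sides have the same dimensions, so the equation is dimensionally consistent.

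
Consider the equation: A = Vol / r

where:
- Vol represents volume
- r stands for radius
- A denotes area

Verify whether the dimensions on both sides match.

Yes

Vol (volume) has dimensions [L^3].
r (radius) has dimensions [L].
A (area) has dimensions [L^2].

Left side: [L^2]
Right side: [L^2]

Both sides have the same dimensions, so the equation is dimensionally consistent.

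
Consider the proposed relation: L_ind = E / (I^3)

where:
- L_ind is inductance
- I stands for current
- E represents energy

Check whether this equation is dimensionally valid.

No

L_ind (inductance) has dimensions [I^-2 L^2 M T^-2].
I (current) has dimensions [I].
E (energy) has dimensions [L^2 M T^-2].

Left side: [I^-2 L^2 M T^-2]
Right side: [I^-3 L^2 M T^-2]

The two sides have different dimensions, so the equation is NOT dimensionally consistent.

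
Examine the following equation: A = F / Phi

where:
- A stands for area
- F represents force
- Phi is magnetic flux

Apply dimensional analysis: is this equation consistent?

No

A (area) has dimensions [L^2].
F (force) has dimensions [L M T^-2].
Phi (magnetic flux) has dimensions [I^-1 L^2 M T^-2].

Left side: [L^2]
Right side: [I L^-1]

The two sides have different dimensions, so the equation is NOT dimensionally consistent.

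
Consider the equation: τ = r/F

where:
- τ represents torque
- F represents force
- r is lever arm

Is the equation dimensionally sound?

No

τ (torque) has dimensions [L^2 M T^-2].
F (force) has dimensions [L M T^-2].
r (lever arm) has dimensions [L].

Left side: [L^2 M T^-2]
Right side: [M^-1 T^2]

The two sides have different dimensions, so the equation is NOT dimensionally consistent.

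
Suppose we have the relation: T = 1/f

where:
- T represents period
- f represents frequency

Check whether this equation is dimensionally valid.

Yes

T (period) has dimensions [T].
f (frequency) has dimensions [T^-1].

Left side: [T]
Right side: [T]

Both sides have the same dimensions, so the equation is dimensionally consistent.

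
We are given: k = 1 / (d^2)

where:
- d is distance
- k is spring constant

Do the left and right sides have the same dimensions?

No

d (distance) has dimensions [L].
k (spring constant) has dimensions [M T^-2].

Left side: [M T^-2]
Right side: [L^-2]

The two sides have different dimensions, so the equation is NOT dimensionally consistent.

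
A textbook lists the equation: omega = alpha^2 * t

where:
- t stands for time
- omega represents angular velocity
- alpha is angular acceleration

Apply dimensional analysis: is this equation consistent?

No

t (time) has dimensions [T].
omega (angular velocity) has dimensions [T^-1].
alpha (angular acceleration) has dimensions [T^-2].

Left side: [T^-1]
Right side: [T^-3]

The two sides have different dimensions, so the equation is NOT dimensionally consistent.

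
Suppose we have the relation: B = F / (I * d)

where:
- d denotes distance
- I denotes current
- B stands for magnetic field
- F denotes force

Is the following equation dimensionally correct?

Yes

d (distance) has dimensions [L].
I (current) has dimensions [I].
B (magnetic field) has dimensions [I^-1 M T^-2].
F (force) has dimensions [L M T^-2].

Left side: [I^-1 M T^-2]
Right side: [I^-1 M T^-2]

Both sides have the same dimensions, so the equation is dimensionally consistent.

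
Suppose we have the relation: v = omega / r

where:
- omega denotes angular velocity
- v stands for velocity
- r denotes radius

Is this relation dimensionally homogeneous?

No

omega (angular velocity) has dimensions [T^-1].
v (velocity) has dimensions [L T^-1].
r (radius) has dimensions [L].

Left side: [L T^-1]
Right side: [L^-1 T^-1]

The two sides have different dimensions, so the equation is NOT dimensionally consistent.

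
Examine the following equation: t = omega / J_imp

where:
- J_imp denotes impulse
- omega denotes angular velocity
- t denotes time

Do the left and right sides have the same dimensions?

No

J_imp (impulse) has dimensions [L M T^-1].
omega (angular velocity) has dimensions [T^-1].
t (time) has dimensions [T].

Left side: [T]
Right side: [L^-1 M^-1]

The two sides have different dimensions, so the equation is NOT dimensionally consistent.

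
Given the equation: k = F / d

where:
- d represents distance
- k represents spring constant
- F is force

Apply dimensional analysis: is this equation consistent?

Yes

d (distance) has dimensions [L].
k (spring constant) has dimensions [M T^-2].
F (force) has dimensions [L M T^-2].

Left side: [M T^-2]
Right side: [M T^-2]

Both sides have the same dimensions, so the equation is dimensionally consistent.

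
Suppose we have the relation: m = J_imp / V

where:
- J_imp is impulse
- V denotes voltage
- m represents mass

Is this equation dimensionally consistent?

No

J_imp (impulse) has dimensions [L M T^-1].
V (voltage) has dimensions [I^-1 L^2 M T^-3].
m (mass) has dimensions [M].

Left side: [M]
Right side: [I L^-1 T^2]

The two sides have different dimensions, so the equation is NOT dimensionally consistent.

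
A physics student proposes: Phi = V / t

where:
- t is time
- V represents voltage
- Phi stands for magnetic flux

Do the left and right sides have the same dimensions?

No

t (time) has dimensions [T].
V (voltage) has dimensions [I^-1 L^2 M T^-3].
Phi (magnetic flux) has dimensions [I^-1 L^2 M T^-2].

Left side: [I^-1 L^2 M T^-2]
Right side: [I^-1 L^2 M T^-4]

The two sides have different dimensions, so the equation is NOT dimensionally consistent.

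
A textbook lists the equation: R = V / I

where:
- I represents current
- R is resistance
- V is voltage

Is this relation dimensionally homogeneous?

Yes

I (current) has dimensions [I].
R (resistance) has dimensions [I^-2 L^2 M T^-3].
V (voltage) has dimensions [I^-1 L^2 M T^-3].

Left side: [I^-2 L^2 M T^-3]
Right side: [I^-2 L^2 M T^-3]

Both sides have the same dimensions, so the equation is dimensionally consistent.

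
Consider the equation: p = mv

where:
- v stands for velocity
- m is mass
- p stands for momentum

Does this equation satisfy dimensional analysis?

Yes

v (velocity) has dimensions [L T^-1].
m (mass) has dimensions [M].
p (momentum) has dimensions [L M T^-1].

Left side: [L M T^-1]
Right side: [L M T^-1]

Both sides have the same dimensions, so the equation is dimensionally consistent.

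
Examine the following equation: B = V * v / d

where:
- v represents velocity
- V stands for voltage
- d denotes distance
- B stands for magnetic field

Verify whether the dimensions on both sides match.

No

v (velocity) has dimensions [L T^-1].
V (voltage) has dimensions [I^-1 L^2 M T^-3].
d (distance) has dimensions [L].
B (magnetic field) has dimensions [I^-1 M T^-2].

Left side: [I^-1 M T^-2]
Right side: [I^-1 L^2 M T^-4]

The two sides have different dimensions, so the equation is NOT dimensionally consistent.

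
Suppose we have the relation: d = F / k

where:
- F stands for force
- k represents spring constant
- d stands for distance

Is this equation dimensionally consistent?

Yes

F (force) has dimensions [L M T^-2].
k (spring constant) has dimensions [M T^-2].
d (distance) has dimensions [L].

Left side: [L]
Right side: [L]

Both sides have the same dimensions, so the equation is dimensionally consistent.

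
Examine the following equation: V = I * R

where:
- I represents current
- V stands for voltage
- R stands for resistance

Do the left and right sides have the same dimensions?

Yes

I (current) has dimensions [I].
V (voltage) has dimensions [I^-1 L^2 M T^-3].
R (resistance) has dimensions [I^-2 L^2 M T^-3].

Left side: [I^-1 L^2 M T^-3]
Right side: [I^-1 L^2 M T^-3]

Both sides have the same dimensions, so the equation is dimensionally consistent.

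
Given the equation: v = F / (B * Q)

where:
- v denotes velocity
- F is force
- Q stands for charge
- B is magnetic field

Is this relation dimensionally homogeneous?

Yes

v (velocity) has dimensions [L T^-1].
F (force) has dimensions [L M T^-2].
Q (charge) has dimensions [I T].
B (magnetic field) has dimensions [I^-1 M T^-2].

Left side: [L T^-1]
Right side: [L T^-1]

Both sides have the same dimensions, so the equation is dimensionally consistent.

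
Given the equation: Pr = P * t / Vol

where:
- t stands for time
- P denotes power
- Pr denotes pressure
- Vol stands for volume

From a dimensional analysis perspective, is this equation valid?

Yes

t (time) has dimensions [T].
P (power) has dimensions [L^2 M T^-3].
Pr (pressure) has dimensions [L^-1 M T^-2].
Vol (volume) has dimensions [L^3].

Left side: [L^-1 M T^-2]
Right side: [L^-1 M T^-2]

Both sides have the same dimensions, so the equation is dimensionally consistent.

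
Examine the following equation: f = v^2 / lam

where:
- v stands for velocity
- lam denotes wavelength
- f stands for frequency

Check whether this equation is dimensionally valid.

No

v (velocity) has dimensions [L T^-1].
lam (wavelength) has dimensions [L].
f (frequency) has dimensions [T^-1].

Left side: [T^-1]
Right side: [L T^-2]

The two sides have different dimensions, so the equation is NOT dimensionally consistent.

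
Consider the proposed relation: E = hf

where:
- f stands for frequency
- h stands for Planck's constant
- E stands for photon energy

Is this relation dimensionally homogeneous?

Yes

f (frequency) has dimensions [T^-1].
h (Planck's constant) has dimensions [L^2 M T^-1].
E (photon energy) has dimensions [L^2 M T^-2].

Left side: [L^2 M T^-2]
Right side: [L^2 M T^-2]

Both sides have the same dimensions, so the equation is dimensionally consistent.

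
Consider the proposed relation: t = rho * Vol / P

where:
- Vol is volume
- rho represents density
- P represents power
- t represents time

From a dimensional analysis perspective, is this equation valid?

No

Vol (volume) has dimensions [L^3].
rho (density) has dimensions [L^-3 M].
P (power) has dimensions [L^2 M T^-3].
t (time) has dimensions [T].

Left side: [T]
Right side: [L^-2 T^3]

The two sides have different dimensions, so the equation is NOT dimensionally consistent.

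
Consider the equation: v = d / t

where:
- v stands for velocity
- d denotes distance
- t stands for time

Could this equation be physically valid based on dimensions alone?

Yes

v (velocity) has dimensions [L T^-1].
d (distance) has dimensions [L].
t (time) has dimensions [T].

Left side: [L T^-1]
Right side: [L T^-1]

Both sides have the same dimensions, so the equation is dimensionally consistent.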